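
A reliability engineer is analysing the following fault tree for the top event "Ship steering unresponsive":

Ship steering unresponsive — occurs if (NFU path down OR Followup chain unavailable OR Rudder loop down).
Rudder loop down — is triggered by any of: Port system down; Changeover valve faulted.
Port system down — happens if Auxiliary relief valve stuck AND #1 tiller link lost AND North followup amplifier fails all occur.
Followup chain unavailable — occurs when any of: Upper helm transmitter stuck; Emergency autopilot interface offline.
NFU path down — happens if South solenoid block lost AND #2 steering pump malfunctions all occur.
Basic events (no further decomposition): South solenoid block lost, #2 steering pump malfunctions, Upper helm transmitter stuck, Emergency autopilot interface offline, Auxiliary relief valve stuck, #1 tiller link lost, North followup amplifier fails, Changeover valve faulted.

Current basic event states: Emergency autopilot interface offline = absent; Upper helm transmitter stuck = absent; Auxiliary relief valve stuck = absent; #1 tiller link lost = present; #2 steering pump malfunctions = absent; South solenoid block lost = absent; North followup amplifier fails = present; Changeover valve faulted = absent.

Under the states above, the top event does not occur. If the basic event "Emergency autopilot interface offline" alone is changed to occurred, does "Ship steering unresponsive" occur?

Counterfactual: set "Emergency autopilot interface offline" to occurred.
NFU path down [AND]: South solenoid block lost=not, #2 steering pump malfunctions=not → not all inputs occur → does not occur.
Followup chain unavailable [OR]: Upper helm transmitter stuck=not, Emergency autopilot interface offline=occurs → at least one input occurs → occurs.
Port system down [AND]: Auxiliary relief valve stuck=not, #1 tiller link lost=occurs, North followup amplifier fails=occurs → not all inputs occur → does not occur.
Rudder loop down [OR]: Port system down=not, Changeover valve faulted=not → no input occurs → does not occur.
Ship steering unresponsive [OR]: NFU path down=not, Followup chain unavailable=occurs, Rudder loop down=not → at least one input occurs → occurs.

Yes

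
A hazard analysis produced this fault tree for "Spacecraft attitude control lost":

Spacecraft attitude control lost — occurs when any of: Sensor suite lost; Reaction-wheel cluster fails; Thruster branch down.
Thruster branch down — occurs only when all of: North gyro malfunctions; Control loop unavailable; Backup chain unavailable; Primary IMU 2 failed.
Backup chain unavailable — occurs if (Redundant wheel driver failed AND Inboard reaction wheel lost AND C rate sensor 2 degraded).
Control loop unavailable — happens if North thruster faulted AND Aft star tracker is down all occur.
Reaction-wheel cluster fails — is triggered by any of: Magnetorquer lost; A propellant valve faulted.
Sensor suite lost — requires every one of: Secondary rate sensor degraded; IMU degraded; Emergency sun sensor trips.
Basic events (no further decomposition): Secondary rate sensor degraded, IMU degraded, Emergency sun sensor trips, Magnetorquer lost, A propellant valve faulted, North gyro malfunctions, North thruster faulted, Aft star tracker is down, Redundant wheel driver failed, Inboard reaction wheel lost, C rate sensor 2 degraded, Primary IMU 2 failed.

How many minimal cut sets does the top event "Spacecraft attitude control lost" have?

4

Sensor suite lost [AND]: one cut set from each child combined → 1 × 1 × 1 = 1 cut set(s).
Reaction-wheel cluster fails [OR]: union of children's cut sets → 2 cut set(s).
Control loop unavailable [AND]: one cut set from each child combined → 1 × 1 = 1 cut set(s).
Backup chain unavailable [AND]: one cut set from each child combined → 1 × 1 × 1 = 1 cut set(s).
Thruster branch down [AND]: one cut set from each child combined → 1 × 1 × 1 × 1 = 1 cut set(s).
Spacecraft attitude control lost [OR]: union of children's cut sets → 4 cut set(s).
Minimal cut sets: {Emergency sun sensor trips, IMU degraded, Secondary rate sensor degraded}; {Magnetorquer lost}; {A propellant valve faulted}; {Aft star tracker is down, C rate sensor 2 degraded, Inboard reaction wheel lost, North gyro malfunctions, North thruster faulted, Primary IMU 2 failed, Redundant wheel driver failed}.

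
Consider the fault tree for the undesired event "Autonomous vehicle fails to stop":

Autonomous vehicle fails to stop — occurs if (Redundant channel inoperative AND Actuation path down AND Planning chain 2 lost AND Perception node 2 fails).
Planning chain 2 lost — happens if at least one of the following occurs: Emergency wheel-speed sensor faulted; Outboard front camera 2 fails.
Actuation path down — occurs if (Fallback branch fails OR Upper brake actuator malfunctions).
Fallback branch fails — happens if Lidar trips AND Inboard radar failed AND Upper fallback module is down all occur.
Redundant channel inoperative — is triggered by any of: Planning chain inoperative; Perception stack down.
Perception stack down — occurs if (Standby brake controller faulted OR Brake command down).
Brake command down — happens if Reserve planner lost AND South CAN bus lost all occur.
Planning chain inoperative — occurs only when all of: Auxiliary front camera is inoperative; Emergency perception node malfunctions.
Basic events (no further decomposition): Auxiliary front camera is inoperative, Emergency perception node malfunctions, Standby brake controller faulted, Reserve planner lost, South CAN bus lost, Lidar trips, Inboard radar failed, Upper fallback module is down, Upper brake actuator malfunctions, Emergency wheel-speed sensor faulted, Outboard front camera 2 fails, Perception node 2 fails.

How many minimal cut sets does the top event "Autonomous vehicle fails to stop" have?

12

Planning chain inoperative [AND]: one cut set from each child combined → 1 × 1 = 1 cut set(s).
Brake command down [AND]: one cut set from each child combined → 1 × 1 = 1 cut set(s).
Perception stack down [OR]: union of children's cut sets → 2 cut set(s).
Redundant channel inoperative [OR]: union of children's cut sets → 3 cut set(s).
Fallback branch fails [AND]: one cut set from each child combined → 1 × 1 × 1 = 1 cut set(s).
Actuation path down [OR]: union of children's cut sets → 2 cut set(s).
Planning chain 2 lost [OR]: union of children's cut sets → 2 cut set(s).
Autonomous vehicle fails to stop [AND]: one cut set from each child combined → 3 × 2 × 2 × 1 = 12 cut set(s).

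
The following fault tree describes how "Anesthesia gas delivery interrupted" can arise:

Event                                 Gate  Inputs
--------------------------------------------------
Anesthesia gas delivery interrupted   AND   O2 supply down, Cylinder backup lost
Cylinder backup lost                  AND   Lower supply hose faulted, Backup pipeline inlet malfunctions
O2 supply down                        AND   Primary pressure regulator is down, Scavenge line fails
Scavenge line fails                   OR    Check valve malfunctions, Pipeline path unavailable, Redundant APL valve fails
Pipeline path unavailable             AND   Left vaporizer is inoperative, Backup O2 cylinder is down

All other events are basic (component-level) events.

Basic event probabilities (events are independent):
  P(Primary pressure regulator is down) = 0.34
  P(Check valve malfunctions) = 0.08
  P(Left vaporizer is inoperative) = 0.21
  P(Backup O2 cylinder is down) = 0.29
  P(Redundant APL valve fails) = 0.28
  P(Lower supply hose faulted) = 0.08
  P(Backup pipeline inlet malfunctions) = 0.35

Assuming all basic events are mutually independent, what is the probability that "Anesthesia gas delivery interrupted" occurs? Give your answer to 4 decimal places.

P(Pipeline path unavailable) [AND] = 0.21 × 0.29 = 0.060900
P(Scavenge line fails) [OR] = 1 − (1−0.08) × (1−0.060900) × (1−0.28) = 0.377940
P(O2 supply down) [AND] = 0.34 × 0.377940 = 0.128500
P(Cylinder backup lost) [AND] = 0.08 × 0.35 = 0.028000
P(Anesthesia gas delivery interrupted) [AND] = 0.128500 × 0.028000 = 0.003598
Rounded to 4 decimal places: P(Anesthesia gas delivery interrupted) ≈ 0.0036.

0.0036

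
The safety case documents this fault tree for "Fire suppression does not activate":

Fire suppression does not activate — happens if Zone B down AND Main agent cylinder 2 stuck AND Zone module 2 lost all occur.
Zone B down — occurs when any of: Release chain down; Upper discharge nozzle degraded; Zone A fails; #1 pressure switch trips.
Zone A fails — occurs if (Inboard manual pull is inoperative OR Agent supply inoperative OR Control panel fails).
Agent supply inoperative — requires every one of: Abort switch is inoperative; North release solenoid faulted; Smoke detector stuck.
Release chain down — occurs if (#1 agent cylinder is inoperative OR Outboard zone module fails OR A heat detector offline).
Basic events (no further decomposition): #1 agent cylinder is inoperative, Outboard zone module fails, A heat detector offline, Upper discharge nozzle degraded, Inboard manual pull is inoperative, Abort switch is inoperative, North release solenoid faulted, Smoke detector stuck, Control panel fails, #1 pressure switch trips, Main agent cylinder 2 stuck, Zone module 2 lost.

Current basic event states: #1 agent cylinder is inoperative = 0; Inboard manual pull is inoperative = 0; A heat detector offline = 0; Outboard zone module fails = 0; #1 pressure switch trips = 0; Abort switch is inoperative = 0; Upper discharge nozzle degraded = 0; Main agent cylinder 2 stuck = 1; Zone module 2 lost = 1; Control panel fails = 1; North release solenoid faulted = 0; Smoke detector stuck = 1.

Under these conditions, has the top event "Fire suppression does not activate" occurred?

Release chain down [OR]: #1 agent cylinder is inoperative=not, Outboard zone module fails=not, A heat detector offline=not → no input occurs → does not occur.
Agent supply inoperative [AND]: Abort switch is inoperative=not, North release solenoid faulted=not, Smoke detector stuck=occurs → not all inputs occur → does not occur.
Zone A fails [OR]: Inboard manual pull is inoperative=not, Agent supply inoperative=not, Control panel fails=occurs → at least one input occurs → occurs.
Zone B down [OR]: Release chain down=not, Upper discharge nozzle degraded=not, Zone A fails=occurs, #1 pressure switch trips=not → at least one input occurs → occurs.
Fire suppression does not activate [AND]: Zone B down=occurs, Main agent cylinder 2 stuck=occurs, Zone module 2 lost=occurs → all inputs occur → occurs.

Yes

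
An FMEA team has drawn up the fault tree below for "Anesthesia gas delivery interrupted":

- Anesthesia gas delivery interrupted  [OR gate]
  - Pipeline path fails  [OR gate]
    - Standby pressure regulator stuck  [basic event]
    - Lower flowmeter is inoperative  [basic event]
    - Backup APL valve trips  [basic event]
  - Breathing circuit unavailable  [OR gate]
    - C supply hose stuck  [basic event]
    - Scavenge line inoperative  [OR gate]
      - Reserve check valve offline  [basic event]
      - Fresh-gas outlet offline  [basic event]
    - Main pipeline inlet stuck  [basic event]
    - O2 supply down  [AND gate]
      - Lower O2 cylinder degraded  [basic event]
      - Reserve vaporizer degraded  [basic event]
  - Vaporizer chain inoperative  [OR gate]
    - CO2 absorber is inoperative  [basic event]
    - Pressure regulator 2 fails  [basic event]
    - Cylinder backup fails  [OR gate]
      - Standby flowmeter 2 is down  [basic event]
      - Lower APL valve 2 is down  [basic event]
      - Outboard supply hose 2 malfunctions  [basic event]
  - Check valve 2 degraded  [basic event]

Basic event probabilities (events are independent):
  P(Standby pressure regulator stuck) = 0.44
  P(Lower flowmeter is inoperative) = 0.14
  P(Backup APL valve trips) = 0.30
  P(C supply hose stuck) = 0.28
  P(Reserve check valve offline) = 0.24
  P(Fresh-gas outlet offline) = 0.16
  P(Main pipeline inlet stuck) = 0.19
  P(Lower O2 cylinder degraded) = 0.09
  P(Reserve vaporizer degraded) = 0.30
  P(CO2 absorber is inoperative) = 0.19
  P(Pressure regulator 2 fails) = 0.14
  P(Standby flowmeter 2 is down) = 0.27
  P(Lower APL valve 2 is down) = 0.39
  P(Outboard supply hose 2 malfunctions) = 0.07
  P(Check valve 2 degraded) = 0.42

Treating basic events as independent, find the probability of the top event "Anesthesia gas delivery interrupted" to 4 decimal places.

P(Pipeline path fails) [OR] = 1 − (1−0.44) × (1−0.14) × (1−0.30) = 0.662880
P(Scavenge line inoperative) [OR] = 1 − (1−0.24) × (1−0.16) = 0.361600
P(O2 supply down) [AND] = 0.09 × 0.30 = 0.027000
P(Breathing circuit unavailable) [OR] = 1 − (1−0.28) × (1−0.361600) × (1−0.19) × (1−0.027000) = 0.637738
P(Cylinder backup fails) [OR] = 1 − (1−0.27) × (1−0.39) × (1−0.07) = 0.585871
P(Vaporizer chain inoperative) [OR] = 1 − (1−0.19) × (1−0.14) × (1−0.585871) = 0.711518
P(Anesthesia gas delivery interrupted) [OR] = 1 − (1−0.662880) × (1−0.637738) × (1−0.711518) × (1−0.42) = 0.979566
Rounded to 4 decimal places: P(Anesthesia gas delivery interrupted) ≈ 0.9796.

0.9796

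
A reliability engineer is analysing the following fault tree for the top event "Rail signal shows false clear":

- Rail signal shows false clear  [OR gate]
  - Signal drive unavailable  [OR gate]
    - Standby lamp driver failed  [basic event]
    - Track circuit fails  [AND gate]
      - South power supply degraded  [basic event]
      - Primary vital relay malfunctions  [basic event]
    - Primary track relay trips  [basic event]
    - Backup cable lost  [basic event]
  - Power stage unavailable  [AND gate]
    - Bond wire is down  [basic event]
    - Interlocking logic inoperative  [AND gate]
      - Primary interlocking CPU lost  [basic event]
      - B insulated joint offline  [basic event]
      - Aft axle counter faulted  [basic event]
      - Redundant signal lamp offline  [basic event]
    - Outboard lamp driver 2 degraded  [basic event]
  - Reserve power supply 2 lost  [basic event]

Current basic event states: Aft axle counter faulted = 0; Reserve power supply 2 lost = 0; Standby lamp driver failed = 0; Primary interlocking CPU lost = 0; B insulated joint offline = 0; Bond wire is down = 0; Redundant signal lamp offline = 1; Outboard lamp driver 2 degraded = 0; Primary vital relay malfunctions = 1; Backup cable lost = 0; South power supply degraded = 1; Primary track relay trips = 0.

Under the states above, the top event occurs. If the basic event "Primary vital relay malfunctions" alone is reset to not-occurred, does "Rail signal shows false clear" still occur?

No

Counterfactual: set "Primary vital relay malfunctions" to not occurred.
Track circuit fails [AND]: South power supply degraded=occurs, Primary vital relay malfunctions=not → not all inputs occur → does not occur.
Signal drive unavailable [OR]: Standby lamp driver failed=not, Track circuit fails=not, Primary track relay trips=not, Backup cable lost=not → no input occurs → does not occur.
Interlocking logic inoperative [AND]: Primary interlocking CPU lost=not, B insulated joint offline=not, Aft axle counter faulted=not, Redundant signal lamp offline=occurs → not all inputs occur → does not occur.
Power stage unavailable [AND]: Bond wire is down=not, Interlocking logic inoperative=not, Outboard lamp driver 2 degraded=not → not all inputs occur → does not occur.
Rail signal shows false clear [OR]: Signal drive unavailable=not, Power stage unavailable=not, Reserve power supply 2 lost=not → no input occurs → does not occur.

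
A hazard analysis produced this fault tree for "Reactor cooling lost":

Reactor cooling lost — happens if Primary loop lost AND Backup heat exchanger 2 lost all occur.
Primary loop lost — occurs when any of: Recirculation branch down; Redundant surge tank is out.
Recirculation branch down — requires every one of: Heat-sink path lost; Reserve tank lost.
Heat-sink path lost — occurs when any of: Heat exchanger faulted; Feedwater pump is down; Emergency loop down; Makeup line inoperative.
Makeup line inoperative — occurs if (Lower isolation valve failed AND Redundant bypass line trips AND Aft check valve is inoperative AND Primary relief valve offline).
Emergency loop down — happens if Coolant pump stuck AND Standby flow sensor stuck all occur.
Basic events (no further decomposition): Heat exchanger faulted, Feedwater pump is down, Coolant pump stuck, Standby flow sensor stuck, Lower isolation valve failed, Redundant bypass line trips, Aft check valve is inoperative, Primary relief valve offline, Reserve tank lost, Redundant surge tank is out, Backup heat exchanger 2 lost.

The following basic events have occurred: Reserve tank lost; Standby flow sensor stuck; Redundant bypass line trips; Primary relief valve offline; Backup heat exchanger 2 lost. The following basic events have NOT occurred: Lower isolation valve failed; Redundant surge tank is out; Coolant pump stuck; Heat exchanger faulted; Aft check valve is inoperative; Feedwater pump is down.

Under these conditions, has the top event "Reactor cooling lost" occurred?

No

Emergency loop down [AND]: Coolant pump stuck=not, Standby flow sensor stuck=occurs → not all inputs occur → does not occur.
Makeup line inoperative [AND]: Lower isolation valve failed=not, Redundant bypass line trips=occurs, Aft check valve is inoperative=not, Primary relief valve offline=occurs → not all inputs occur → does not occur.
Heat-sink path lost [OR]: Heat exchanger faulted=not, Feedwater pump is down=not, Emergency loop down=not, Makeup line inoperative=not → no input occurs → does not occur.
Recirculation branch down [AND]: Heat-sink path lost=not, Reserve tank lost=occurs → not all inputs occur → does not occur.
Primary loop lost [OR]: Recirculation branch down=not, Redundant surge tank is out=not → no input occurs → does not occur.
Reactor cooling lost [AND]: Primary loop lost=not, Backup heat exchanger 2 lost=occurs → not all inputs occur → does not occur.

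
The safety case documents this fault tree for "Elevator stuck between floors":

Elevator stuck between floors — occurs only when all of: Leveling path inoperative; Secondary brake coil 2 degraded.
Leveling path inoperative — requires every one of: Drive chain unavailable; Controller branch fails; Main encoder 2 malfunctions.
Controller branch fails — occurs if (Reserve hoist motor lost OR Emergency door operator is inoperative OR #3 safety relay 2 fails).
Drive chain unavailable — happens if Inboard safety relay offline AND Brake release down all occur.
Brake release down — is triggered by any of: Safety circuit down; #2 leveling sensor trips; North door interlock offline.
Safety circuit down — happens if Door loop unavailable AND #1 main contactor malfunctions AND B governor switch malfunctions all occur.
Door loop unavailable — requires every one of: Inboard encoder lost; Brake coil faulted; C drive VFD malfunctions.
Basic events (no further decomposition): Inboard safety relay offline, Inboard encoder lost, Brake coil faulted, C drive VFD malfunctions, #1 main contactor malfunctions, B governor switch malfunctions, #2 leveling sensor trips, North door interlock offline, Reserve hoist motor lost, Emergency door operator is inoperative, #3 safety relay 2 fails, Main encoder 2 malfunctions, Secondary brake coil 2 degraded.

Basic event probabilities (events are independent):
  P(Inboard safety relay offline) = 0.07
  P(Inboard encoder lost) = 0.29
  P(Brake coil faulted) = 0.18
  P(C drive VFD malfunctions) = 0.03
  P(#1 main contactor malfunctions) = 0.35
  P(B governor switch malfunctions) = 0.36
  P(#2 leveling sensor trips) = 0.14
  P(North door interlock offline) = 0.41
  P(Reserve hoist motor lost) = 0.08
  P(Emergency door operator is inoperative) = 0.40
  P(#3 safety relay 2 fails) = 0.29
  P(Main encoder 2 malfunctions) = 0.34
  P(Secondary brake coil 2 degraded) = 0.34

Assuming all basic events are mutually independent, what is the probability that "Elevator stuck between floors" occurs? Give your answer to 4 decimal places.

P(Door loop unavailable) [AND] = 0.29 × 0.18 × 0.03 = 0.001566
P(Safety circuit down) [AND] = 0.001566 × 0.35 × 0.36 = 0.000197
P(Brake release down) [OR] = 1 − (1−0.000197) × (1−0.14) × (1−0.41) = 0.492700
P(Drive chain unavailable) [AND] = 0.07 × 0.492700 = 0.034489
P(Controller branch fails) [OR] = 1 − (1−0.08) × (1−0.40) × (1−0.29) = 0.608080
P(Leveling path inoperative) [AND] = 0.034489 × 0.608080 × 0.34 = 0.007131
P(Elevator stuck between floors) [AND] = 0.007131 × 0.34 = 0.002425
Rounded to 4 decimal places: P(Elevator stuck between floors) ≈ 0.0024.

0.0024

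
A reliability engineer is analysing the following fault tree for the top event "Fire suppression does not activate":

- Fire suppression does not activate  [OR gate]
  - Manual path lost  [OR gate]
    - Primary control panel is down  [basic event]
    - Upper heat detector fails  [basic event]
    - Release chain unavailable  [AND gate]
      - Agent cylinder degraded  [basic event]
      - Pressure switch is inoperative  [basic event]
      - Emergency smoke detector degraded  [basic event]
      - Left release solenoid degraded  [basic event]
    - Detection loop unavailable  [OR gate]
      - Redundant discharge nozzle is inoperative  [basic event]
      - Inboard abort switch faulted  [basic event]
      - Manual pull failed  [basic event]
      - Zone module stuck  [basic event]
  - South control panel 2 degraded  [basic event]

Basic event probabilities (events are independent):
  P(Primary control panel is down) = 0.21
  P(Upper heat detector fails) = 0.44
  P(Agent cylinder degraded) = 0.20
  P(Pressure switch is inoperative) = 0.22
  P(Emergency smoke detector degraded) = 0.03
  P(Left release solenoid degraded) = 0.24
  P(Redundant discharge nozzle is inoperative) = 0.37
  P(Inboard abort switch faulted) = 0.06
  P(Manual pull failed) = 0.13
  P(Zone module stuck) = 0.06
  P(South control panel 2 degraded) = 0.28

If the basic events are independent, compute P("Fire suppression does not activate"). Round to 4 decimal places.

0.8458

P(Release chain unavailable) [AND] = 0.20 × 0.22 × 0.03 × 0.24 = 0.000317
P(Detection loop unavailable) [OR] = 1 − (1−0.37) × (1−0.06) × (1−0.13) × (1−0.06) = 0.515699
P(Manual path lost) [OR] = 1 − (1−0.21) × (1−0.44) × (1−0.000317) × (1−0.515699) = 0.785813
P(Fire suppression does not activate) [OR] = 1 − (1−0.785813) × (1−0.28) = 0.845785
Rounded to 4 decimal places: P(Fire suppression does not activate) ≈ 0.8458.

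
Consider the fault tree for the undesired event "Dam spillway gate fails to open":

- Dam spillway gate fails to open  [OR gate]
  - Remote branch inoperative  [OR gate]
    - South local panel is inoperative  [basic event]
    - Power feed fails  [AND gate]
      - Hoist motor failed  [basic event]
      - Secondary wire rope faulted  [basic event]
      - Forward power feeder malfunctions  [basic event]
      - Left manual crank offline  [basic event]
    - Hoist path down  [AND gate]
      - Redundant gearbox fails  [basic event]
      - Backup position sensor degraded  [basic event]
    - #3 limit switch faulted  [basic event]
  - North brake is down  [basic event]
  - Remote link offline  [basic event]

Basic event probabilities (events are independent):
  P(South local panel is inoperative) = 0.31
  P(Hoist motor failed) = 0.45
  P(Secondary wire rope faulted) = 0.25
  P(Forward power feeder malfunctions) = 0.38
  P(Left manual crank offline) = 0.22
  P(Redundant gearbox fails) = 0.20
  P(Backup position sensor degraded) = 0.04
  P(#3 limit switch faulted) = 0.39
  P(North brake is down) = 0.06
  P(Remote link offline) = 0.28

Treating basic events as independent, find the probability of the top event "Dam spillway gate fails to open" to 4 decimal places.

P(Power feed fails) [AND] = 0.45 × 0.25 × 0.38 × 0.22 = 0.009405
P(Hoist path down) [AND] = 0.20 × 0.04 = 0.008000
P(Remote branch inoperative) [OR] = 1 − (1−0.31) × (1−0.009405) × (1−0.008000) × (1−0.39) = 0.586394
P(Dam spillway gate fails to open) [OR] = 1 − (1−0.586394) × (1−0.06) × (1−0.28) = 0.720071
Rounded to 4 decimal places: P(Dam spillway gate fails to open) ≈ 0.7201.

0.7201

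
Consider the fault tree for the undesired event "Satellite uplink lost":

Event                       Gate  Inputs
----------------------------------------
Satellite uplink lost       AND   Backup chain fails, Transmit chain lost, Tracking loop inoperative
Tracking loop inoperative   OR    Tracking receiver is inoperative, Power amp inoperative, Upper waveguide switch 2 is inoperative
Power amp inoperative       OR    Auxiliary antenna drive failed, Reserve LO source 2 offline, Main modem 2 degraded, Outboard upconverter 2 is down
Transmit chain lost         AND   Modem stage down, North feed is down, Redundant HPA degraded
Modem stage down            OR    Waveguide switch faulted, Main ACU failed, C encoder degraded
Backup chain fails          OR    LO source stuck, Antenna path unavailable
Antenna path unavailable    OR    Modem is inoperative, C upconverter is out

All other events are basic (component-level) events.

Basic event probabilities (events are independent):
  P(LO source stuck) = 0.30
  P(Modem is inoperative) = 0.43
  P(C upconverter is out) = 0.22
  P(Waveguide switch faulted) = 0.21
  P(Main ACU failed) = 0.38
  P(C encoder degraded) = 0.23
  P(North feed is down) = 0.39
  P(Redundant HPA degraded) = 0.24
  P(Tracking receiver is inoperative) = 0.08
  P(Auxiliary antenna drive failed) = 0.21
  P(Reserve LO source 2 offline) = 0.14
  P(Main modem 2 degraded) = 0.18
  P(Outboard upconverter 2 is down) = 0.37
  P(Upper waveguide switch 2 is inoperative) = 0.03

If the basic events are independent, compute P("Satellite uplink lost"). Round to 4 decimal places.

0.0276

P(Antenna path unavailable) [OR] = 1 − (1−0.43) × (1−0.22) = 0.555400
P(Backup chain fails) [OR] = 1 − (1−0.30) × (1−0.555400) = 0.688780
P(Modem stage down) [OR] = 1 − (1−0.21) × (1−0.38) × (1−0.23) = 0.622854
P(Transmit chain lost) [AND] = 0.622854 × 0.39 × 0.24 = 0.058299
P(Power amp inoperative) [OR] = 1 − (1−0.21) × (1−0.14) × (1−0.18) × (1−0.37) = 0.649022
P(Tracking loop inoperative) [OR] = 1 − (1−0.08) × (1−0.649022) × (1−0.03) = 0.686787
P(Satellite uplink lost) [AND] = 0.688780 × 0.058299 × 0.686787 = 0.027578
Rounded to 4 decimal places: P(Satellite uplink lost) ≈ 0.0276.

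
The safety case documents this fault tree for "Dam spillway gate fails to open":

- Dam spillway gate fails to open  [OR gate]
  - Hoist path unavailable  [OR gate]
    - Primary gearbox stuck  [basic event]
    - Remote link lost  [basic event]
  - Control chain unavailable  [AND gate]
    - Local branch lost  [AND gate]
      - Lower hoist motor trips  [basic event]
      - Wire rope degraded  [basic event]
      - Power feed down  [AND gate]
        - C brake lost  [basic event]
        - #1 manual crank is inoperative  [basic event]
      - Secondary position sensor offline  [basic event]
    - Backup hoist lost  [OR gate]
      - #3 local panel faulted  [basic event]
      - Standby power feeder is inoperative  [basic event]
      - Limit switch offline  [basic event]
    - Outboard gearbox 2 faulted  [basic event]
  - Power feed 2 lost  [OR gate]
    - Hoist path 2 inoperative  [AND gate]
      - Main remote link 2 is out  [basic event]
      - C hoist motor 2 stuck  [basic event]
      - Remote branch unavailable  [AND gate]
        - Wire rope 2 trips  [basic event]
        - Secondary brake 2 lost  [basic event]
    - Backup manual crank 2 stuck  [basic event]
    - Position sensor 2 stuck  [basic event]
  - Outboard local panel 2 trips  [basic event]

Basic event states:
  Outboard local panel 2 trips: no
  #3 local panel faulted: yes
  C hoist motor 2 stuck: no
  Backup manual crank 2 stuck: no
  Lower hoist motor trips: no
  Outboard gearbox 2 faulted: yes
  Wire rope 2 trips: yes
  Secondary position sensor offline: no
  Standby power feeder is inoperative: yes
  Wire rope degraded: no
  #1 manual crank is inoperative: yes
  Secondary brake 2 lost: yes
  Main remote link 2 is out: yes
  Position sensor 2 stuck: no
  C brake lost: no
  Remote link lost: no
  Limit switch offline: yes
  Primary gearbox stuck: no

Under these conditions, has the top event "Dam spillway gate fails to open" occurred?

Hoist path unavailable [OR]: Primary gearbox stuck=not, Remote link lost=not → no input occurs → does not occur.
Power feed down [AND]: C brake lost=not, #1 manual crank is inoperative=occurs → not all inputs occur → does not occur.
Local branch lost [AND]: Lower hoist motor trips=not, Wire rope degraded=not, Power feed down=not, Secondary position sensor offline=not → not all inputs occur → does not occur.
Backup hoist lost [OR]: #3 local panel faulted=occurs, Standby power feeder is inoperative=occurs, Limit switch offline=occurs → at least one input occurs → occurs.
Control chain unavailable [AND]: Local branch lost=not, Backup hoist lost=occurs, Outboard gearbox 2 faulted=occurs → not all inputs occur → does not occur.
Remote branch unavailable [AND]: Wire rope 2 trips=occurs, Secondary brake 2 lost=occurs → all inputs occur → occurs.
Hoist path 2 inoperative [AND]: Main remote link 2 is out=occurs, C hoist motor 2 stuck=not, Remote branch unavailable=occurs → not all inputs occur → does not occur.
Power feed 2 lost [OR]: Hoist path 2 inoperative=not, Backup manual crank 2 stuck=not, Position sensor 2 stuck=not → no input occurs → does not occur.
Dam spillway gate fails to open [OR]: Hoist path unavailable=not, Control chain unavailable=not, Power feed 2 lost=not, Outboard local panel 2 trips=not → no input occurs → does not occur.

No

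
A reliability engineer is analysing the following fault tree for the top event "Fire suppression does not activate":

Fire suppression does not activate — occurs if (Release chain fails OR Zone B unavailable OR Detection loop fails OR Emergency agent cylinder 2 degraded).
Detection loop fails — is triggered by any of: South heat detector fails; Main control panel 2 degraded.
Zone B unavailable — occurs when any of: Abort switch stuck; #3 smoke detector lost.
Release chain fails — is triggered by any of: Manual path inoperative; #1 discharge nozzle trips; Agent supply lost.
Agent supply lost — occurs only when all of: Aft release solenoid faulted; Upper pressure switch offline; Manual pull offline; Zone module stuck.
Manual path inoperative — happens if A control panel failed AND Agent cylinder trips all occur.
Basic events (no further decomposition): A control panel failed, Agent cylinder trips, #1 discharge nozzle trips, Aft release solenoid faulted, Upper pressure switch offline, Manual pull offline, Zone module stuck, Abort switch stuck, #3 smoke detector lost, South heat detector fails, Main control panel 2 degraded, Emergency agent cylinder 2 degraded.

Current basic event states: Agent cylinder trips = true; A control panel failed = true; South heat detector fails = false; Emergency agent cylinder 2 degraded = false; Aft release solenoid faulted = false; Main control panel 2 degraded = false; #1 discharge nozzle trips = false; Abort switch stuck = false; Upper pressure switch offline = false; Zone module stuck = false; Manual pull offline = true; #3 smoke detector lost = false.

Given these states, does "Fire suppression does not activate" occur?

Yes

Manual path inoperative [AND]: A control panel failed=occurs, Agent cylinder trips=occurs → all inputs occur → occurs.
Agent supply lost [AND]: Aft release solenoid faulted=not, Upper pressure switch offline=not, Manual pull offline=occurs, Zone module stuck=not → not all inputs occur → does not occur.
Release chain fails [OR]: Manual path inoperative=occurs, #1 discharge nozzle trips=not, Agent supply lost=not → at least one input occurs → occurs.
Zone B unavailable [OR]: Abort switch stuck=not, #3 smoke detector lost=not → no input occurs → does not occur.
Detection loop fails [OR]: South heat detector fails=not, Main control panel 2 degraded=not → no input occurs → does not occur.
Fire suppression does not activate [OR]: Release chain fails=occurs, Zone B unavailable=not, Detection loop fails=not, Emergency agent cylinder 2 degraded=not → at least one input occurs → occurs.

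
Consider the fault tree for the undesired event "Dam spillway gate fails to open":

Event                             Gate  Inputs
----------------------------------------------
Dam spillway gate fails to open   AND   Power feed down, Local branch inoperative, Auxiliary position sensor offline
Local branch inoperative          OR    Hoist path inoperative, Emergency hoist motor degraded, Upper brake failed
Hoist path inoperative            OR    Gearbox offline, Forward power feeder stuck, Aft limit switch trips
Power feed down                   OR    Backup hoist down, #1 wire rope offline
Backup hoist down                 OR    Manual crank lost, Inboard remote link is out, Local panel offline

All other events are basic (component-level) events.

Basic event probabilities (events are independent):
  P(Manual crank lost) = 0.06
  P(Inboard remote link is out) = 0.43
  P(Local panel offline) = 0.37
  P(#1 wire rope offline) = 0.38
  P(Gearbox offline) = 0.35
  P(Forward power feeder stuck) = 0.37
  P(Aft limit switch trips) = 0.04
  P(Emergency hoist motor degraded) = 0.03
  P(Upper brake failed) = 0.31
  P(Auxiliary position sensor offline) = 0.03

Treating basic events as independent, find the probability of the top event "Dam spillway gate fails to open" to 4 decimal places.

0.0175

P(Backup hoist down) [OR] = 1 − (1−0.06) × (1−0.43) × (1−0.37) = 0.662446
P(Power feed down) [OR] = 1 − (1−0.662446) × (1−0.38) = 0.790717
P(Hoist path inoperative) [OR] = 1 − (1−0.35) × (1−0.37) × (1−0.04) = 0.606880
P(Local branch inoperative) [OR] = 1 − (1−0.606880) × (1−0.03) × (1−0.31) = 0.736885
P(Dam spillway gate fails to open) [AND] = 0.790717 × 0.736885 × 0.03 = 0.017480
Rounded to 4 decimal places: P(Dam spillway gate fails to open) ≈ 0.0175.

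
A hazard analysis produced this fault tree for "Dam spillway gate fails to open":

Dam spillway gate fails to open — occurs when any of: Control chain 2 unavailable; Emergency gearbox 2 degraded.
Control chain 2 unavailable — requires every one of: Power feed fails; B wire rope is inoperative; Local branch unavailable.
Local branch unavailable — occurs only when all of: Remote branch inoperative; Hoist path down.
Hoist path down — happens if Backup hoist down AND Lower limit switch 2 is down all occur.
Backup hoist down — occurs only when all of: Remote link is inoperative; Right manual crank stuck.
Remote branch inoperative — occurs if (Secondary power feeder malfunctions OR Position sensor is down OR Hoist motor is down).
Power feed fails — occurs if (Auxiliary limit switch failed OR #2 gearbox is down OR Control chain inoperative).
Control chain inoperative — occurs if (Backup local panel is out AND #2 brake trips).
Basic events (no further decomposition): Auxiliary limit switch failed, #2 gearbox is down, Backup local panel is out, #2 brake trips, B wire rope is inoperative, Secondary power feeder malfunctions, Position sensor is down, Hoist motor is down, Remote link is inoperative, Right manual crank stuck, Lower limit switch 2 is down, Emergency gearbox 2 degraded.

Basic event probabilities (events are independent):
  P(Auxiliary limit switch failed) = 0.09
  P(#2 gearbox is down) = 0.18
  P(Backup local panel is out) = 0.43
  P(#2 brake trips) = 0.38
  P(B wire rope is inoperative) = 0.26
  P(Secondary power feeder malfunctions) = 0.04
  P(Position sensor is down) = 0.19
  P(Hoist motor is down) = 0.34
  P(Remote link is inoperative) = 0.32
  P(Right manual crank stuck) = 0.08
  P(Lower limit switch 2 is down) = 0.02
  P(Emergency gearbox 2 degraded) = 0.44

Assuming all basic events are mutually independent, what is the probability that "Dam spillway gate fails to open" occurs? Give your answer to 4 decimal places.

0.4400

P(Control chain inoperative) [AND] = 0.43 × 0.38 = 0.163400
P(Power feed fails) [OR] = 1 − (1−0.09) × (1−0.18) × (1−0.163400) = 0.375729
P(Remote branch inoperative) [OR] = 1 − (1−0.04) × (1−0.19) × (1−0.34) = 0.486784
P(Backup hoist down) [AND] = 0.32 × 0.08 = 0.025600
P(Hoist path down) [AND] = 0.025600 × 0.02 = 0.000512
P(Local branch unavailable) [AND] = 0.486784 × 0.000512 = 0.000249
P(Control chain 2 unavailable) [AND] = 0.375729 × 0.26 × 0.000249 = 0.000024
P(Dam spillway gate fails to open) [OR] = 1 − (1−0.000024) × (1−0.44) = 0.440013
Rounded to 4 decimal places: P(Dam spillway gate fails to open) ≈ 0.4400.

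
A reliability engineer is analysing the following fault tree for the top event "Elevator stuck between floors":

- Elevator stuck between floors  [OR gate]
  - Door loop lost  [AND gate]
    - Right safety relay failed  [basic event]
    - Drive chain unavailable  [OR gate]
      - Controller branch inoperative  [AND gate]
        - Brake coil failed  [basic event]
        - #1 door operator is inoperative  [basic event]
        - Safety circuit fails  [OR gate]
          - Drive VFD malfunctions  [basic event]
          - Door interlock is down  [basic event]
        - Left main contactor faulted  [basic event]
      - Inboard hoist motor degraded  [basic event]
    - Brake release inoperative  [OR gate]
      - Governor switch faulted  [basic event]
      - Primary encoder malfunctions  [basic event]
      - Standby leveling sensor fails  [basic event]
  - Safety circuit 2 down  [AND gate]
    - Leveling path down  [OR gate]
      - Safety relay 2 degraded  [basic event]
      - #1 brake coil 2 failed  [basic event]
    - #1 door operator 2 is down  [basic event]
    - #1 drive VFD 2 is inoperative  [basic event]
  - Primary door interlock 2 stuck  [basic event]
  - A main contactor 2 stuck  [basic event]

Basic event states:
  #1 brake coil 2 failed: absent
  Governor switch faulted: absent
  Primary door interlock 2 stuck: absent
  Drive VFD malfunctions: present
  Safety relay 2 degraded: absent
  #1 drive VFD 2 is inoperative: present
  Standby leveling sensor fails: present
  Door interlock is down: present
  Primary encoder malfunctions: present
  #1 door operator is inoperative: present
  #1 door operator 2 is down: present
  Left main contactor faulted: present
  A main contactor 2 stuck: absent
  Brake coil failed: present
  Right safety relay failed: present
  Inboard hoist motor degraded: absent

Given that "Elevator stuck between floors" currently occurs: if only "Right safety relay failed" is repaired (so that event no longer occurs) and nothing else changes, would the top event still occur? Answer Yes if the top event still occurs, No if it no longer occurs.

Counterfactual: set "Right safety relay failed" to not occurred.
Safety circuit fails [OR]: Drive VFD malfunctions=occurs, Door interlock is down=occurs → at least one input occurs → occurs.
Controller branch inoperative [AND]: Brake coil failed=occurs, #1 door operator is inoperative=occurs, Safety circuit fails=occurs, Left main contactor faulted=occurs → all inputs occur → occurs.
Drive chain unavailable [OR]: Controller branch inoperative=occurs, Inboard hoist motor degraded=not → at least one input occurs → occurs.
Brake release inoperative [OR]: Governor switch faulted=not, Primary encoder malfunctions=occurs, Standby leveling sensor fails=occurs → at least one input occurs → occurs.
Door loop lost [AND]: Right safety relay failed=not, Drive chain unavailable=occurs, Brake release inoperative=occurs → not all inputs occur → does not occur.
Leveling path down [OR]: Safety relay 2 degraded=not, #1 brake coil 2 failed=not → no input occurs → does not occur.
Safety circuit 2 down [AND]: Leveling path down=not, #1 door operator 2 is down=occurs, #1 drive VFD 2 is inoperative=occurs → not all inputs occur → does not occur.
Elevator stuck between floors [OR]: Door loop lost=not, Safety circuit 2 down=not, Primary door interlock 2 stuck=not, A main contactor 2 stuck=not → no input occurs → does not occur.

No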